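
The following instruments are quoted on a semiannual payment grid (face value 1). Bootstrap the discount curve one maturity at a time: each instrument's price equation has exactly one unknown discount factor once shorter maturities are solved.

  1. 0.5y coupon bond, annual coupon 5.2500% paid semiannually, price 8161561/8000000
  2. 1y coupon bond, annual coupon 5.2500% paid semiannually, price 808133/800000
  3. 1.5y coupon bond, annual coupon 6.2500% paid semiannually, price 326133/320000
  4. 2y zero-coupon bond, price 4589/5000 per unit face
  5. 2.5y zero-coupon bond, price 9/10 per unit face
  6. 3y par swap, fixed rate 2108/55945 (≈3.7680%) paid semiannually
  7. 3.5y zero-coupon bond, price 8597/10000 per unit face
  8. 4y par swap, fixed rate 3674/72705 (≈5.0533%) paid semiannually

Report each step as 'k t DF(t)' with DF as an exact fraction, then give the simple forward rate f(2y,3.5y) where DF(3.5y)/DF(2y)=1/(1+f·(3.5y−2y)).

1 1/2 9941/10000
2 1 9589/10000
3 3/2 9291/10000
4 2 4589/5000
5 5/2 9/10
6 3 4473/5000
7 7/2 8597/10000
8 4 8163/10000
f(2y,3.5y) = ((4589/5000)/(8597/10000) − 1)/(3/2) = 1162/25791 ≈ 4.5054%

step 1 [0.5y] bond c/2=21/800: DF=(8161561/8000000 − 21/800·(0))/(1+21/800) = 9941/10000 ≈ 0.994100
step 2 [1y] bond c/2=21/800: DF=(808133/800000 − 21/800·(0.994100))/(1+21/800) = 9589/10000 ≈ 0.958900
step 3 [1.5y] bond c/2=1/32: DF=(326133/320000 − 1/32·(0.994100+0.958900))/(1+1/32) = 9291/10000 ≈ 0.929100
step 4 [2y] zero: DF = P = 4589/5000 ≈ 0.917800
step 5 [2.5y] zero: DF = P = 9/10 ≈ 0.900000
step 6 [3y] swap r/2=1054/55945: DF=(1 − 1054/55945·(0.994100+0.958900+0.929100+0.917800+0.900000))/(1+1054/55945) = 4473/5000 ≈ 0.894600
step 7 [3.5y] zero: DF = P = 8597/10000 ≈ 0.859700
step 8 [4y] swap r/2=1837/72705: DF=(1 − 1837/72705·(0.994100+0.958900+0.929100+0.917800+0.900000+0.894600+0.859700))/(1+1837/72705) = 8163/10000 ≈ 0.816300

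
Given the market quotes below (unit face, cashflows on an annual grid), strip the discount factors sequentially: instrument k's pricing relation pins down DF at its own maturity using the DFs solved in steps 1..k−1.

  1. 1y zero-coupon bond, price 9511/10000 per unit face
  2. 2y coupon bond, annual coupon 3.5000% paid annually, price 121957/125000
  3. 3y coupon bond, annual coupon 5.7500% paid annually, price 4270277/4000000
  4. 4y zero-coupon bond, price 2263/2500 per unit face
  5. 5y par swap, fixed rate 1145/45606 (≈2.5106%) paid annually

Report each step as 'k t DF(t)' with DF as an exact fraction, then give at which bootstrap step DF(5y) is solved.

1 1 9511/10000
2 2 1821/2000
3 3 9083/10000
4 4 2263/2500
5 5 1771/2000
DF(5y) is solved at step 5

step 1 [1y] zero: DF = P = 9511/10000 ≈ 0.951100
step 2 [2y] bond c/1=7/200: DF=(121957/125000 − 7/200·(0.951100))/(1+7/200) = 1821/2000 ≈ 0.910500
step 3 [3y] bond c/1=23/400: DF=(4270277/4000000 − 23/400·(0.951100+0.910500))/(1+23/400) = 9083/10000 ≈ 0.908300
step 4 [4y] zero: DF = P = 2263/2500 ≈ 0.905200
step 5 [5y] swap r/1=1145/45606: DF=(1 − 1145/45606·(0.951100+0.910500+0.908300+0.905200))/(1+1145/45606) = 1771/2000 ≈ 0.885500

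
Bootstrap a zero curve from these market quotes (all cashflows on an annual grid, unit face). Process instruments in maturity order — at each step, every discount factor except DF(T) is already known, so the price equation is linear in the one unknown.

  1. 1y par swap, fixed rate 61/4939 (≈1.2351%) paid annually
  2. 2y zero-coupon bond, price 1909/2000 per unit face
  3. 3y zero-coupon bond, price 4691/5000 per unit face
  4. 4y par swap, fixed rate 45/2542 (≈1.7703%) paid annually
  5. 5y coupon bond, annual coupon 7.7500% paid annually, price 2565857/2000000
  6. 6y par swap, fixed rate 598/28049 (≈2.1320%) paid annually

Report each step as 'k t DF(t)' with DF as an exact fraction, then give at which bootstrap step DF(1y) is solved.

step 1 [1y] swap r/1=61/4939: DF=(1 − 61/4939·(0))/(1+61/4939) = 4939/5000 ≈ 0.987800
step 2 [2y] zero: DF = P = 1909/2000 ≈ 0.954500
step 3 [3y] zero: DF = P = 4691/5000 ≈ 0.938200
step 4 [4y] swap r/1=45/2542: DF=(1 − 45/2542·(0.987800+0.954500+0.938200))/(1+45/2542) = 373/400 ≈ 0.932500
step 5 [5y] bond c/1=31/400: DF=(2565857/2000000 − 31/400·(0.987800+0.954500+0.938200+0.932500))/(1+31/400) = 2291/2500 ≈ 0.916400
step 6 [6y] swap r/1=598/28049: DF=(1 − 598/28049·(0.987800+0.954500+0.938200+0.932500+0.916400))/(1+598/28049) = 2201/2500 ≈ 0.880400

1 1 4939/5000
2 2 1909/2000
3 3 4691/5000
4 4 373/400
5 5 2291/2500
6 6 2201/2500
DF(1y) is solved at step 1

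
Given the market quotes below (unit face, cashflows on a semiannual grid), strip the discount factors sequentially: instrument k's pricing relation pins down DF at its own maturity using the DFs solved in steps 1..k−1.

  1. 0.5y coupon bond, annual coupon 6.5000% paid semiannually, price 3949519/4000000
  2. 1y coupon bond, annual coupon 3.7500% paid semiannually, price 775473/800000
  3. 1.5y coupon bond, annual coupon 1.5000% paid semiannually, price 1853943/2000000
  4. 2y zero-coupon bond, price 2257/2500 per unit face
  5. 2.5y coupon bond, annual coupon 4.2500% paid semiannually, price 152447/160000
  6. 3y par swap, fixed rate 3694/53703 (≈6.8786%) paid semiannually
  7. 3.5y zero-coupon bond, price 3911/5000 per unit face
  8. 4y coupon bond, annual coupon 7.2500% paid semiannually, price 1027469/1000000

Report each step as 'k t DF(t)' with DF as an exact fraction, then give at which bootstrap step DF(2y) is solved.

step 1 [0.5y] bond c/2=13/400: DF=(3949519/4000000 − 13/400·(0))/(1+13/400) = 9563/10000 ≈ 0.956300
step 2 [1y] bond c/2=3/160: DF=(775473/800000 − 3/160·(0.956300))/(1+3/160) = 9339/10000 ≈ 0.933900
step 3 [1.5y] bond c/2=3/400: DF=(1853943/2000000 − 3/400·(0.956300+0.933900))/(1+3/400) = 453/500 ≈ 0.906000
step 4 [2y] zero: DF = P = 2257/2500 ≈ 0.902800
step 5 [2.5y] bond c/2=17/800: DF=(152447/160000 − 17/800·(0.956300+0.933900+0.906000+0.902800))/(1+17/800) = 107/125 ≈ 0.856000
step 6 [3y] swap r/2=1847/53703: DF=(1 − 1847/53703·(0.956300+0.933900+0.906000+0.902800+0.856000))/(1+1847/53703) = 8153/10000 ≈ 0.815300
step 7 [3.5y] zero: DF = P = 3911/5000 ≈ 0.782200
step 8 [4y] bond c/2=29/800: DF=(1027469/1000000 − 29/800·(0.956300+0.933900+0.906000+0.902800+0.856000+0.815300+0.782200))/(1+29/800) = 7763/10000 ≈ 0.776300

1 1/2 9563/10000
2 1 9339/10000
3 3/2 453/500
4 2 2257/2500
5 5/2 107/125
6 3 8153/10000
7 7/2 3911/5000
8 4 7763/10000
DF(2y) is solved at step 4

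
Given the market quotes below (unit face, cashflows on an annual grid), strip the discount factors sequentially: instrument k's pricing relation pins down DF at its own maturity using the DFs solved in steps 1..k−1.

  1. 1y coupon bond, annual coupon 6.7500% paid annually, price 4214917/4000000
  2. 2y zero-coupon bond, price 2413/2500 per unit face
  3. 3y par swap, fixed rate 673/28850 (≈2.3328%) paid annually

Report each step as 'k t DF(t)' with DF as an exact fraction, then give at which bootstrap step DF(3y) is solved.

step 1 [1y] bond c/1=27/400: DF=(4214917/4000000 − 27/400·(0))/(1+27/400) = 9871/10000 ≈ 0.987100
step 2 [2y] zero: DF = P = 2413/2500 ≈ 0.965200
step 3 [3y] swap r/1=673/28850: DF=(1 − 673/28850·(0.987100+0.965200))/(1+673/28850) = 9327/10000 ≈ 0.932700

1 1 9871/10000
2 2 2413/2500
3 3 9327/10000
DF(3y) is solved at step 3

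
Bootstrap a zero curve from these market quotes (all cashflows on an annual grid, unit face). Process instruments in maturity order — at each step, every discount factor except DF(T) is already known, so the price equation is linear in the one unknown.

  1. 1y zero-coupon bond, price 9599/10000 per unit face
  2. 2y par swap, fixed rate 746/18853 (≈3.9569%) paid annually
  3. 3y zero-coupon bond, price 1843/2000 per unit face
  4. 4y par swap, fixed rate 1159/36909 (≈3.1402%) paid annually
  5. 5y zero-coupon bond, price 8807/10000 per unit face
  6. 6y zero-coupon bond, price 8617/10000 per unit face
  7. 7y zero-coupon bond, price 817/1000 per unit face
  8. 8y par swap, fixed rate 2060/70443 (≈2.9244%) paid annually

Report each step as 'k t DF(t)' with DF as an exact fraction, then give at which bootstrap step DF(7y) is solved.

step 1 [1y] zero: DF = P = 9599/10000 ≈ 0.959900
step 2 [2y] swap r/1=746/18853: DF=(1 − 746/18853·(0.959900))/(1+746/18853) = 4627/5000 ≈ 0.925400
step 3 [3y] zero: DF = P = 1843/2000 ≈ 0.921500
step 4 [4y] swap r/1=1159/36909: DF=(1 − 1159/36909·(0.959900+0.925400+0.921500))/(1+1159/36909) = 8841/10000 ≈ 0.884100
step 5 [5y] zero: DF = P = 8807/10000 ≈ 0.880700
step 6 [6y] zero: DF = P = 8617/10000 ≈ 0.861700
step 7 [7y] zero: DF = P = 817/1000 ≈ 0.817000
step 8 [8y] swap r/1=2060/70443: DF=(1 − 2060/70443·(0.959900+0.925400+0.921500+0.884100+0.880700+0.861700+0.817000))/(1+2060/70443) = 397/500 ≈ 0.794000

1 1 9599/10000
2 2 4627/5000
3 3 1843/2000
4 4 8841/10000
5 5 8807/10000
6 6 8617/10000
7 7 817/1000
8 8 397/500
DF(7y) is solved at step 7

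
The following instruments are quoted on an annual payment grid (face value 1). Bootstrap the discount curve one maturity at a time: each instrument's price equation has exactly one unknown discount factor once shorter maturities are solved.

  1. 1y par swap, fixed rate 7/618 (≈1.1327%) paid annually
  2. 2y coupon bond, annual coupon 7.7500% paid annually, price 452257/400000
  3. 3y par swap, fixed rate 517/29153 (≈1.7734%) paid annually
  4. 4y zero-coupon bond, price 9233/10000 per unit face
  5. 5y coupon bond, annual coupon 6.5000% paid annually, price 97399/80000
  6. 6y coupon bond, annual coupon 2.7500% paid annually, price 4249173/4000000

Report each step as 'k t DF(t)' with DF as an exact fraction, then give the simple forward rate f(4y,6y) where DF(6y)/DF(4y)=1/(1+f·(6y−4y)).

1 1 618/625
2 2 4891/5000
3 3 9483/10000
4 4 9233/10000
5 5 9089/10000
6 6 2267/2500
f(4y,6y) = ((9233/10000)/(2267/2500) − 1)/(2) = 165/18136 ≈ 0.9098%

step 1 [1y] swap r/1=7/618: DF=(1 − 7/618·(0))/(1+7/618) = 618/625 ≈ 0.988800
step 2 [2y] bond c/1=31/400: DF=(452257/400000 − 31/400·(0.988800))/(1+31/400) = 4891/5000 ≈ 0.978200
step 3 [3y] swap r/1=517/29153: DF=(1 − 517/29153·(0.988800+0.978200))/(1+517/29153) = 9483/10000 ≈ 0.948300
step 4 [4y] zero: DF = P = 9233/10000 ≈ 0.923300
step 5 [5y] bond c/1=13/200: DF=(97399/80000 − 13/200·(0.988800+0.978200+0.948300+0.923300))/(1+13/200) = 9089/10000 ≈ 0.908900
step 6 [6y] bond c/1=11/400: DF=(4249173/4000000 − 11/400·(0.988800+0.978200+0.948300+0.923300+0.908900))/(1+11/400) = 2267/2500 ≈ 0.906800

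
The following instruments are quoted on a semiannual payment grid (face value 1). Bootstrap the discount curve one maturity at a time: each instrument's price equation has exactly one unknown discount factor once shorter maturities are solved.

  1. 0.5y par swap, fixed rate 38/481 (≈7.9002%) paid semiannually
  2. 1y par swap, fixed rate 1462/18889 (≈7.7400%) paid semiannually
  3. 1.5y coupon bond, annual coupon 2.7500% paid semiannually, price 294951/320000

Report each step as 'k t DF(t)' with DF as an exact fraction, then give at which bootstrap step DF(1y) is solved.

1 1/2 481/500
2 1 9269/10000
3 3/2 2209/2500
DF(1y) is solved at step 2

step 1 [0.5y] swap r/2=19/481: DF=(1 − 19/481·(0))/(1+19/481) = 481/500 ≈ 0.962000
step 2 [1y] swap r/2=731/18889: DF=(1 − 731/18889·(0.962000))/(1+731/18889) = 9269/10000 ≈ 0.926900
step 3 [1.5y] bond c/2=11/800: DF=(294951/320000 − 11/800·(0.962000+0.926900))/(1+11/800) = 2209/2500 ≈ 0.883600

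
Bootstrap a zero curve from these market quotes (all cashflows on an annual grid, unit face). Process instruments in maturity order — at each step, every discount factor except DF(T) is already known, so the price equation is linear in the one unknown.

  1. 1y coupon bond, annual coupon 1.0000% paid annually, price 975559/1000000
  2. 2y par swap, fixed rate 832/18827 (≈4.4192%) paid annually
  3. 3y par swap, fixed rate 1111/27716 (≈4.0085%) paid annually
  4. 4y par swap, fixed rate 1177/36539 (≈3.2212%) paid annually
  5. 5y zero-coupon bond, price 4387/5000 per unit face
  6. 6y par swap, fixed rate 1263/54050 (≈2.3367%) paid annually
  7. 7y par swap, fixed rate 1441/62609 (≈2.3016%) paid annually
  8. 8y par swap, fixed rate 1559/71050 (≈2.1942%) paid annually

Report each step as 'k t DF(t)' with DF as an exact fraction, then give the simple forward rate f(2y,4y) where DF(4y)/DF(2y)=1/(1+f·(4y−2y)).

1 1 9659/10000
2 2 573/625
3 3 8889/10000
4 4 8823/10000
5 5 4387/5000
6 6 8737/10000
7 7 8559/10000
8 8 8441/10000
f(2y,4y) = ((573/625)/(8823/10000) − 1)/(2) = 115/5882 ≈ 1.9551%

step 1 [1y] bond c/1=1/100: DF=(975559/1000000 − 1/100·(0))/(1+1/100) = 9659/10000 ≈ 0.965900
step 2 [2y] swap r/1=832/18827: DF=(1 − 832/18827·(0.965900))/(1+832/18827) = 573/625 ≈ 0.916800
step 3 [3y] swap r/1=1111/27716: DF=(1 − 1111/27716·(0.965900+0.916800))/(1+1111/27716) = 8889/10000 ≈ 0.888900
step 4 [4y] swap r/1=1177/36539: DF=(1 − 1177/36539·(0.965900+0.916800+0.888900))/(1+1177/36539) = 8823/10000 ≈ 0.882300
step 5 [5y] zero: DF = P = 4387/5000 ≈ 0.877400
step 6 [6y] swap r/1=1263/54050: DF=(1 − 1263/54050·(0.965900+0.916800+0.888900+0.882300+0.877400))/(1+1263/54050) = 8737/10000 ≈ 0.873700
step 7 [7y] swap r/1=1441/62609: DF=(1 − 1441/62609·(0.965900+0.916800+0.888900+0.882300+0.877400+0.873700))/(1+1441/62609) = 8559/10000 ≈ 0.855900
step 8 [8y] swap r/1=1559/71050: DF=(1 − 1559/71050·(0.965900+0.916800+0.888900+0.882300+0.877400+0.873700+0.855900))/(1+1559/71050) = 8441/10000 ≈ 0.844100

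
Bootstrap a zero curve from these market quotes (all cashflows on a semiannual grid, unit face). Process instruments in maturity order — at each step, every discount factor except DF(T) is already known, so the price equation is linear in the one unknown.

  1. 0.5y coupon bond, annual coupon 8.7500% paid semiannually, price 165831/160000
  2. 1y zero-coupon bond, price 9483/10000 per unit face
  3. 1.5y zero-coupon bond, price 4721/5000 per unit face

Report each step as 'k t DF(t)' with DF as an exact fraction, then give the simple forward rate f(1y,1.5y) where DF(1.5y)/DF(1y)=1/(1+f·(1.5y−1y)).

step 1 [0.5y] bond c/2=7/160: DF=(165831/160000 − 7/160·(0))/(1+7/160) = 993/1000 ≈ 0.993000
step 2 [1y] zero: DF = P = 9483/10000 ≈ 0.948300
step 3 [1.5y] zero: DF = P = 4721/5000 ≈ 0.944200

1 1/2 993/1000
2 1 9483/10000
3 3/2 4721/5000
f(1y,1.5y) = ((9483/10000)/(4721/5000) − 1)/(1/2) = 41/4721 ≈ 0.8685%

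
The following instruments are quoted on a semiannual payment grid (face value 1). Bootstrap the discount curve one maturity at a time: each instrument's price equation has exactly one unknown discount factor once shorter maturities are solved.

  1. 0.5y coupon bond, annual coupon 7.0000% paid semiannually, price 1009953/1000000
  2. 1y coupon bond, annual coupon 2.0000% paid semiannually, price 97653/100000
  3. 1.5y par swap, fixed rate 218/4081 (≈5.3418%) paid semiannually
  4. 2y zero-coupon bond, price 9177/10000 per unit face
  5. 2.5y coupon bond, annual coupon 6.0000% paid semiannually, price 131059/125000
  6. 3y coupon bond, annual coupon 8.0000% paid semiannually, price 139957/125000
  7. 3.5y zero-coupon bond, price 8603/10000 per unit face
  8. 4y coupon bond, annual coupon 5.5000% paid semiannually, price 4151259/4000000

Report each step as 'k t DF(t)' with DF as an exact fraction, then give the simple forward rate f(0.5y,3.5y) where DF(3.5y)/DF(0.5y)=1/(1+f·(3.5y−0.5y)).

1 1/2 4879/5000
2 1 2393/2500
3 3/2 9237/10000
4 2 9177/10000
5 5/2 227/250
6 3 1793/2000
7 7/2 8603/10000
8 4 8377/10000
f(0.5y,3.5y) = ((4879/5000)/(8603/10000) − 1)/(3) = 55/1229 ≈ 4.4752%

step 1 [0.5y] bond c/2=7/200: DF=(1009953/1000000 − 7/200·(0))/(1+7/200) = 4879/5000 ≈ 0.975800
step 2 [1y] bond c/2=1/100: DF=(97653/100000 − 1/100·(0.975800))/(1+1/100) = 2393/2500 ≈ 0.957200
step 3 [1.5y] swap r/2=109/4081: DF=(1 − 109/4081·(0.975800+0.957200))/(1+109/4081) = 9237/10000 ≈ 0.923700
step 4 [2y] zero: DF = P = 9177/10000 ≈ 0.917700
step 5 [2.5y] bond c/2=3/100: DF=(131059/125000 − 3/100·(0.975800+0.957200+0.923700+0.917700))/(1+3/100) = 227/250 ≈ 0.908000
step 6 [3y] bond c/2=1/25: DF=(139957/125000 − 1/25·(0.975800+0.957200+0.923700+0.917700+0.908000))/(1+1/25) = 1793/2000 ≈ 0.896500
step 7 [3.5y] zero: DF = P = 8603/10000 ≈ 0.860300
step 8 [4y] bond c/2=11/400: DF=(4151259/4000000 − 11/400·(0.975800+0.957200+0.923700+0.917700+0.908000+0.896500+0.860300))/(1+11/400) = 8377/10000 ≈ 0.837700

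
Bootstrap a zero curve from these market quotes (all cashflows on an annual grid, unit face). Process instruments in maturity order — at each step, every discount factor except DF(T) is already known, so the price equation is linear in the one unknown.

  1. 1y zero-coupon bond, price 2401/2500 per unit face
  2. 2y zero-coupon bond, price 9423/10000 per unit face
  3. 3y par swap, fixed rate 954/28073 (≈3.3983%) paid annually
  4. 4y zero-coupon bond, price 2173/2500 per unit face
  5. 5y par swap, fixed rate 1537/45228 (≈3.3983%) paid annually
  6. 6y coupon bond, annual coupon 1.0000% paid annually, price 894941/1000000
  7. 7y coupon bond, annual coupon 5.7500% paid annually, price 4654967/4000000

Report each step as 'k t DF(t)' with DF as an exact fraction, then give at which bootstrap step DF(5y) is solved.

1 1 2401/2500
2 2 9423/10000
3 3 4523/5000
4 4 2173/2500
5 5 8463/10000
6 6 8413/10000
7 7 1011/1250
DF(5y) is solved at step 5

step 1 [1y] zero: DF = P = 2401/2500 ≈ 0.960400
step 2 [2y] zero: DF = P = 9423/10000 ≈ 0.942300
step 3 [3y] swap r/1=954/28073: DF=(1 − 954/28073·(0.960400+0.942300))/(1+954/28073) = 4523/5000 ≈ 0.904600
step 4 [4y] zero: DF = P = 2173/2500 ≈ 0.869200
step 5 [5y] swap r/1=1537/45228: DF=(1 − 1537/45228·(0.960400+0.942300+0.904600+0.869200))/(1+1537/45228) = 8463/10000 ≈ 0.846300
step 6 [6y] bond c/1=1/100: DF=(894941/1000000 − 1/100·(0.960400+0.942300+0.904600+0.869200+0.846300))/(1+1/100) = 8413/10000 ≈ 0.841300
step 7 [7y] bond c/1=23/400: DF=(4654967/4000000 − 23/400·(0.960400+0.942300+0.904600+0.869200+0.846300+0.841300))/(1+23/400) = 1011/1250 ≈ 0.808800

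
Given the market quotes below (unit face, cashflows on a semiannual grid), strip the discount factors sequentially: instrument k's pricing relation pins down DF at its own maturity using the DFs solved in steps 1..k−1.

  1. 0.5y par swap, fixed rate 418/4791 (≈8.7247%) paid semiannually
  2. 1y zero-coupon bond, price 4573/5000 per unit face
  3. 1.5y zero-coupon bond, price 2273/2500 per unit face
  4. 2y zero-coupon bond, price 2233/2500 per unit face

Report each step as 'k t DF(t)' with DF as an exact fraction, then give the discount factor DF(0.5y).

step 1 [0.5y] swap r/2=209/4791: DF=(1 − 209/4791·(0))/(1+209/4791) = 4791/5000 ≈ 0.958200
step 2 [1y] zero: DF = P = 4573/5000 ≈ 0.914600
step 3 [1.5y] zero: DF = P = 2273/2500 ≈ 0.909200
step 4 [2y] zero: DF = P = 2233/2500 ≈ 0.893200

1 1/2 4791/5000
2 1 4573/5000
3 3/2 2273/2500
4 2 2233/2500
DF(0.5y) = 4791/5000 ≈ 0.958200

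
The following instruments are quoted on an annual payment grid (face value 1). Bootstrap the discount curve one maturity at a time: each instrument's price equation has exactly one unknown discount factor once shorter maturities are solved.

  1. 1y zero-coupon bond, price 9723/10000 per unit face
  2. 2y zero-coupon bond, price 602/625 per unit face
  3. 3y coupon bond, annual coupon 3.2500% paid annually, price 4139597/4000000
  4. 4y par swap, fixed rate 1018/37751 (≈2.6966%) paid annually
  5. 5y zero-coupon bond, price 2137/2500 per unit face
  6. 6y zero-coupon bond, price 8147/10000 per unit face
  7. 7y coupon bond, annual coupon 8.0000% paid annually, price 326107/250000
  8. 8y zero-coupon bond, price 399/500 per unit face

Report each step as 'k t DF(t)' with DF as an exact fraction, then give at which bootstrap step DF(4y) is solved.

step 1 [1y] zero: DF = P = 9723/10000 ≈ 0.972300
step 2 [2y] zero: DF = P = 602/625 ≈ 0.963200
step 3 [3y] bond c/1=13/400: DF=(4139597/4000000 − 13/400·(0.972300+0.963200))/(1+13/400) = 4707/5000 ≈ 0.941400
step 4 [4y] swap r/1=1018/37751: DF=(1 − 1018/37751·(0.972300+0.963200+0.941400))/(1+1018/37751) = 4491/5000 ≈ 0.898200
step 5 [5y] zero: DF = P = 2137/2500 ≈ 0.854800
step 6 [6y] zero: DF = P = 8147/10000 ≈ 0.814700
step 7 [7y] bond c/1=2/25: DF=(326107/250000 − 2/25·(0.972300+0.963200+0.941400+0.898200+0.854800+0.814700))/(1+2/25) = 1609/2000 ≈ 0.804500
step 8 [8y] zero: DF = P = 399/500 ≈ 0.798000

1 1 9723/10000
2 2 602/625
3 3 4707/5000
4 4 4491/5000
5 5 2137/2500
6 6 8147/10000
7 7 1609/2000
8 8 399/500
DF(4y) is solved at step 4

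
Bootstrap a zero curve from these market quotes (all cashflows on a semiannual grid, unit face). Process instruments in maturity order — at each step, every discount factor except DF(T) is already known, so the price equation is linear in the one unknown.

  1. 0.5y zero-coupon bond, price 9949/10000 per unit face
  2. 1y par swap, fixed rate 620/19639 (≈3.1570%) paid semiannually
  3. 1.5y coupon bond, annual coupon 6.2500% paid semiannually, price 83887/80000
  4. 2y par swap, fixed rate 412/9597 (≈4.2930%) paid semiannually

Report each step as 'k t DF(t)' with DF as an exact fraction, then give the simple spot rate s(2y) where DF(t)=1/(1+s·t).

1 1/2 9949/10000
2 1 969/1000
3 3/2 9573/10000
4 2 1147/1250
s(2y) = (1/(1147/1250) − 1)/(2) = 103/2294 ≈ 4.4900%

step 1 [0.5y] zero: DF = P = 9949/10000 ≈ 0.994900
step 2 [1y] swap r/2=310/19639: DF=(1 − 310/19639·(0.994900))/(1+310/19639) = 969/1000 ≈ 0.969000
step 3 [1.5y] bond c/2=1/32: DF=(83887/80000 − 1/32·(0.994900+0.969000))/(1+1/32) = 9573/10000 ≈ 0.957300
step 4 [2y] swap r/2=206/9597: DF=(1 − 206/9597·(0.994900+0.969000+0.957300))/(1+206/9597) = 1147/1250 ≈ 0.917600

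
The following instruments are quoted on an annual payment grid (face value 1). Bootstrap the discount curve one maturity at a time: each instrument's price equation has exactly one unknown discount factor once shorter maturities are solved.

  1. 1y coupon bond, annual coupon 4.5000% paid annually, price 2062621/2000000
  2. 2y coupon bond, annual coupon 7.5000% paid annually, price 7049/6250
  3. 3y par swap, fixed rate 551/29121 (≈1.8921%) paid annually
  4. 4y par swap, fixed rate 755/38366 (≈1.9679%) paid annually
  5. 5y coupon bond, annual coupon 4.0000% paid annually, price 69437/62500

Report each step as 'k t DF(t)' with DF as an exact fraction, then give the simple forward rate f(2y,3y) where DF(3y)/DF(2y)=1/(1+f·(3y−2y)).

1 1 9869/10000
2 2 9803/10000
3 3 9449/10000
4 4 1849/2000
5 5 9207/10000
f(2y,3y) = ((9803/10000)/(9449/10000) − 1)/(1) = 354/9449 ≈ 3.7464%

step 1 [1y] bond c/1=9/200: DF=(2062621/2000000 − 9/200·(0))/(1+9/200) = 9869/10000 ≈ 0.986900
step 2 [2y] bond c/1=3/40: DF=(7049/6250 − 3/40·(0.986900))/(1+3/40) = 9803/10000 ≈ 0.980300
step 3 [3y] swap r/1=551/29121: DF=(1 − 551/29121·(0.986900+0.980300))/(1+551/29121) = 9449/10000 ≈ 0.944900
step 4 [4y] swap r/1=755/38366: DF=(1 − 755/38366·(0.986900+0.980300+0.944900))/(1+755/38366) = 1849/2000 ≈ 0.924500
step 5 [5y] bond c/1=1/25: DF=(69437/62500 − 1/25·(0.986900+0.980300+0.944900+0.924500))/(1+1/25) = 9207/10000 ≈ 0.920700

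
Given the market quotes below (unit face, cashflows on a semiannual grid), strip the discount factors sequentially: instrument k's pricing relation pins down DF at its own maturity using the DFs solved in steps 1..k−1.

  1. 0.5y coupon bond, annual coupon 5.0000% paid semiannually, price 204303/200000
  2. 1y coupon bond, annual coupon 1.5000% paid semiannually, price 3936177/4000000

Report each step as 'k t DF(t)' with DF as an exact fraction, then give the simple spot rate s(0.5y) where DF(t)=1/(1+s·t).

step 1 [0.5y] bond c/2=1/40: DF=(204303/200000 − 1/40·(0))/(1+1/40) = 4983/5000 ≈ 0.996600
step 2 [1y] bond c/2=3/400: DF=(3936177/4000000 − 3/400·(0.996600))/(1+3/400) = 9693/10000 ≈ 0.969300

1 1/2 4983/5000
2 1 9693/10000
s(0.5y) = (1/(4983/5000) − 1)/(1/2) = 34/4983 ≈ 0.6823%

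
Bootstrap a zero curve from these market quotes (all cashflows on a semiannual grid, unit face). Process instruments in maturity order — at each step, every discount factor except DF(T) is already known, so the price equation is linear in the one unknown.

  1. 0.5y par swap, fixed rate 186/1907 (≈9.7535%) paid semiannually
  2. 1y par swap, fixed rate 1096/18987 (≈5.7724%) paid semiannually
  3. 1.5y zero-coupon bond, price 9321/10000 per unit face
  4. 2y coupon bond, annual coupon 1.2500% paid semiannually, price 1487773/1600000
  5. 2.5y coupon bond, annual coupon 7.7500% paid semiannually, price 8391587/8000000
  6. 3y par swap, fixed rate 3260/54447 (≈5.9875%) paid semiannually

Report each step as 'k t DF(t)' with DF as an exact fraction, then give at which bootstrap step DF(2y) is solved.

1 1/2 1907/2000
2 1 2363/2500
3 3/2 9321/10000
4 2 1813/2000
5 5/2 544/625
6 3 837/1000
DF(2y) is solved at step 4

step 1 [0.5y] swap r/2=93/1907: DF=(1 − 93/1907·(0))/(1+93/1907) = 1907/2000 ≈ 0.953500
step 2 [1y] swap r/2=548/18987: DF=(1 − 548/18987·(0.953500))/(1+548/18987) = 2363/2500 ≈ 0.945200
step 3 [1.5y] zero: DF = P = 9321/10000 ≈ 0.932100
step 4 [2y] bond c/2=1/160: DF=(1487773/1600000 − 1/160·(0.953500+0.945200+0.932100))/(1+1/160) = 1813/2000 ≈ 0.906500
step 5 [2.5y] bond c/2=31/800: DF=(8391587/8000000 − 31/800·(0.953500+0.945200+0.932100+0.906500))/(1+31/800) = 544/625 ≈ 0.870400
step 6 [3y] swap r/2=1630/54447: DF=(1 − 1630/54447·(0.953500+0.945200+0.932100+0.906500+0.870400))/(1+1630/54447) = 837/1000 ≈ 0.837000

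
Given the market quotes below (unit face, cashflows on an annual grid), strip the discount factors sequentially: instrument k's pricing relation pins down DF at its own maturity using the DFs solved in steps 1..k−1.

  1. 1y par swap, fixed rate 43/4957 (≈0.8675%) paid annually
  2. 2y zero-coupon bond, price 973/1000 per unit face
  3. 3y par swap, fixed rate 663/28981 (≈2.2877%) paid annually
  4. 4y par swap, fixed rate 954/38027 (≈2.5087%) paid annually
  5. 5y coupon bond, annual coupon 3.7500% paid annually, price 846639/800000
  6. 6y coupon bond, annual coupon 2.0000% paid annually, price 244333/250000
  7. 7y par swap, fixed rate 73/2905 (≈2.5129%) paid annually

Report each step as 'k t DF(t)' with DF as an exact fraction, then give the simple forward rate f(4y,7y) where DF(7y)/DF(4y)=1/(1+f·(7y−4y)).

step 1 [1y] swap r/1=43/4957: DF=(1 − 43/4957·(0))/(1+43/4957) = 4957/5000 ≈ 0.991400
step 2 [2y] zero: DF = P = 973/1000 ≈ 0.973000
step 3 [3y] swap r/1=663/28981: DF=(1 − 663/28981·(0.991400+0.973000))/(1+663/28981) = 9337/10000 ≈ 0.933700
step 4 [4y] swap r/1=954/38027: DF=(1 − 954/38027·(0.991400+0.973000+0.933700))/(1+954/38027) = 4523/5000 ≈ 0.904600
step 5 [5y] bond c/1=3/80: DF=(846639/800000 − 3/80·(0.991400+0.973000+0.933700+0.904600))/(1+3/80) = 4413/5000 ≈ 0.882600
step 6 [6y] bond c/1=1/50: DF=(244333/250000 − 1/50·(0.991400+0.973000+0.933700+0.904600+0.882600))/(1+1/50) = 8663/10000 ≈ 0.866300
step 7 [7y] swap r/1=73/2905: DF=(1 − 73/2905·(0.991400+0.973000+0.933700+0.904600+0.882600+0.866300))/(1+73/2905) = 4197/5000 ≈ 0.839400

1 1 4957/5000
2 2 973/1000
3 3 9337/10000
4 4 4523/5000
5 5 4413/5000
6 6 8663/10000
7 7 4197/5000
f(4y,7y) = ((4523/5000)/(4197/5000) − 1)/(3) = 326/12591 ≈ 2.5892%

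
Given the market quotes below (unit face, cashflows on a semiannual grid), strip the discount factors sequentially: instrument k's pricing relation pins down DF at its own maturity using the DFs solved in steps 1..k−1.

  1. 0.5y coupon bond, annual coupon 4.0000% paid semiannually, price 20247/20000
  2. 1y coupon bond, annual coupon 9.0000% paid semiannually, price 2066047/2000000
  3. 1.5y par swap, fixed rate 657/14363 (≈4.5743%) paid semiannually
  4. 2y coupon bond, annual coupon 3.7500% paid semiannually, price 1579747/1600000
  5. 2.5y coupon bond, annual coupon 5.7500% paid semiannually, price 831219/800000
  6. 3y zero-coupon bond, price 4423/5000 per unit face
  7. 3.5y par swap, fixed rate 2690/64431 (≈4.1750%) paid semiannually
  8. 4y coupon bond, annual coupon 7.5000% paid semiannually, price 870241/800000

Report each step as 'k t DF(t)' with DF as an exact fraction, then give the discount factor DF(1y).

1 1/2 397/400
2 1 4729/5000
3 3/2 9343/10000
4 2 9163/10000
5 5/2 9041/10000
6 3 4423/5000
7 7/2 1731/2000
8 4 2039/2500
DF(1y) = 4729/5000 ≈ 0.945800

step 1 [0.5y] bond c/2=1/50: DF=(20247/20000 − 1/50·(0))/(1+1/50) = 397/400 ≈ 0.992500
step 2 [1y] bond c/2=9/200: DF=(2066047/2000000 − 9/200·(0.992500))/(1+9/200) = 4729/5000 ≈ 0.945800
step 3 [1.5y] swap r/2=657/28726: DF=(1 − 657/28726·(0.992500+0.945800))/(1+657/28726) = 9343/10000 ≈ 0.934300
step 4 [2y] bond c/2=3/160: DF=(1579747/1600000 − 3/160·(0.992500+0.945800+0.934300))/(1+3/160) = 9163/10000 ≈ 0.916300
step 5 [2.5y] bond c/2=23/800: DF=(831219/800000 − 23/800·(0.992500+0.945800+0.934300+0.916300))/(1+23/800) = 9041/10000 ≈ 0.904100
step 6 [3y] zero: DF = P = 4423/5000 ≈ 0.884600
step 7 [3.5y] swap r/2=1345/64431: DF=(1 − 1345/64431·(0.992500+0.945800+0.934300+0.916300+0.904100+0.884600))/(1+1345/64431) = 1731/2000 ≈ 0.865500
step 8 [4y] bond c/2=3/80: DF=(870241/800000 − 3/80·(0.992500+0.945800+0.934300+0.916300+0.904100+0.884600+0.865500))/(1+3/80) = 2039/2500 ≈ 0.815600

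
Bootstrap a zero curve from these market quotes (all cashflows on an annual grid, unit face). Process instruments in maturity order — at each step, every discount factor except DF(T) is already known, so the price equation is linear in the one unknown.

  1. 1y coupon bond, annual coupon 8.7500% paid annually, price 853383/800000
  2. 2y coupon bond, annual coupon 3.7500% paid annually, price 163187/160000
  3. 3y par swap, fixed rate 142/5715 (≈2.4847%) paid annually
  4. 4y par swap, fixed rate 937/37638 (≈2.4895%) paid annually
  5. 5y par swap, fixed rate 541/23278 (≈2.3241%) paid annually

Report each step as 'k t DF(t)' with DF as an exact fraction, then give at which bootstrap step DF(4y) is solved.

1 1 9809/10000
2 2 2369/2500
3 3 929/1000
4 4 9063/10000
5 5 4459/5000
DF(4y) is solved at step 4

step 1 [1y] bond c/1=7/80: DF=(853383/800000 − 7/80·(0))/(1+7/80) = 9809/10000 ≈ 0.980900
step 2 [2y] bond c/1=3/80: DF=(163187/160000 − 3/80·(0.980900))/(1+3/80) = 2369/2500 ≈ 0.947600
step 3 [3y] swap r/1=142/5715: DF=(1 − 142/5715·(0.980900+0.947600))/(1+142/5715) = 929/1000 ≈ 0.929000
step 4 [4y] swap r/1=937/37638: DF=(1 − 937/37638·(0.980900+0.947600+0.929000))/(1+937/37638) = 9063/10000 ≈ 0.906300
step 5 [5y] swap r/1=541/23278: DF=(1 − 541/23278·(0.980900+0.947600+0.929000+0.906300))/(1+541/23278) = 4459/5000 ≈ 0.891800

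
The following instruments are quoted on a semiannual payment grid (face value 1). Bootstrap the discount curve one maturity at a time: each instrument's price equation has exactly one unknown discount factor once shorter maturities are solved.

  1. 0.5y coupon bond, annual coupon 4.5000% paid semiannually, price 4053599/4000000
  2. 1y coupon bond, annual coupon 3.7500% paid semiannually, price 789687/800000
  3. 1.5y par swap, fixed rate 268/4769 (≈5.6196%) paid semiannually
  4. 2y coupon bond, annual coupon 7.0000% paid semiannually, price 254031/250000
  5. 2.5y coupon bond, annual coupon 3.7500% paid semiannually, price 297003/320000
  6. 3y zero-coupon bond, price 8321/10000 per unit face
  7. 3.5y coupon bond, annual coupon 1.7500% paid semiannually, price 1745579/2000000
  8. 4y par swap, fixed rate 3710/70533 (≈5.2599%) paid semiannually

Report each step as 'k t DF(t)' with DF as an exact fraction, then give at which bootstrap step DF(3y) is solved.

step 1 [0.5y] bond c/2=9/400: DF=(4053599/4000000 − 9/400·(0))/(1+9/400) = 9911/10000 ≈ 0.991100
step 2 [1y] bond c/2=3/160: DF=(789687/800000 − 3/160·(0.991100))/(1+3/160) = 9507/10000 ≈ 0.950700
step 3 [1.5y] swap r/2=134/4769: DF=(1 − 134/4769·(0.991100+0.950700))/(1+134/4769) = 2299/2500 ≈ 0.919600
step 4 [2y] bond c/2=7/200: DF=(254031/250000 − 7/200·(0.991100+0.950700+0.919600))/(1+7/200) = 177/200 ≈ 0.885000
step 5 [2.5y] bond c/2=3/160: DF=(297003/320000 − 3/160·(0.991100+0.950700+0.919600+0.885000))/(1+3/160) = 8421/10000 ≈ 0.842100
step 6 [3y] zero: DF = P = 8321/10000 ≈ 0.832100
step 7 [3.5y] bond c/2=7/800: DF=(1745579/2000000 − 7/800·(0.991100+0.950700+0.919600+0.885000+0.842100+0.832100))/(1+7/800) = 4091/5000 ≈ 0.818200
step 8 [4y] swap r/2=1855/70533: DF=(1 − 1855/70533·(0.991100+0.950700+0.919600+0.885000+0.842100+0.832100+0.818200))/(1+1855/70533) = 1629/2000 ≈ 0.814500

1 1/2 9911/10000
2 1 9507/10000
3 3/2 2299/2500
4 2 177/200
5 5/2 8421/10000
6 3 8321/10000
7 7/2 4091/5000
8 4 1629/2000
DF(3y) is solved at step 6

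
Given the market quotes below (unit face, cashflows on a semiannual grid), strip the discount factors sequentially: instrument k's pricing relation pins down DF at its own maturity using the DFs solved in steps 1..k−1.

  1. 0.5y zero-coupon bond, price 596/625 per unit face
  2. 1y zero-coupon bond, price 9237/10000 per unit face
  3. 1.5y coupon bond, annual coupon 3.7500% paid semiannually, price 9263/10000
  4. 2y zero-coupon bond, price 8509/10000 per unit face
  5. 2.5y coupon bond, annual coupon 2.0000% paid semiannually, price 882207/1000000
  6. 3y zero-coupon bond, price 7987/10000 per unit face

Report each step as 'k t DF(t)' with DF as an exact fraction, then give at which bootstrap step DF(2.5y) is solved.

1 1/2 596/625
2 1 9237/10000
3 3/2 8747/10000
4 2 8509/10000
5 5/2 4189/5000
6 3 7987/10000
DF(2.5y) is solved at step 5

step 1 [0.5y] zero: DF = P = 596/625 ≈ 0.953600
step 2 [1y] zero: DF = P = 9237/10000 ≈ 0.923700
step 3 [1.5y] bond c/2=3/160: DF=(9263/10000 − 3/160·(0.953600+0.923700))/(1+3/160) = 8747/10000 ≈ 0.874700
step 4 [2y] zero: DF = P = 8509/10000 ≈ 0.850900
step 5 [2.5y] bond c/2=1/100: DF=(882207/1000000 − 1/100·(0.953600+0.923700+0.874700+0.850900))/(1+1/100) = 4189/5000 ≈ 0.837800
step 6 [3y] zero: DF = P = 7987/10000 ≈ 0.798700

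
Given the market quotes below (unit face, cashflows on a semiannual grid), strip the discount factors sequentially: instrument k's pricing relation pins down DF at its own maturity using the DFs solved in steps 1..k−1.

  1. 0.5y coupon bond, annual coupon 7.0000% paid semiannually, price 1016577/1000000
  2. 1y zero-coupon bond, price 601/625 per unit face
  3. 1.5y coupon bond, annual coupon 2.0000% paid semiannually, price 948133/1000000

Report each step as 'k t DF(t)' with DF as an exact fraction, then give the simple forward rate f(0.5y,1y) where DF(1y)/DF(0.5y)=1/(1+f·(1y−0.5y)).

1 1/2 4911/5000
2 1 601/625
3 3/2 1839/2000
f(0.5y,1y) = ((4911/5000)/(601/625) − 1)/(1/2) = 103/2404 ≈ 4.2845%

step 1 [0.5y] bond c/2=7/200: DF=(1016577/1000000 − 7/200·(0))/(1+7/200) = 4911/5000 ≈ 0.982200
step 2 [1y] zero: DF = P = 601/625 ≈ 0.961600
step 3 [1.5y] bond c/2=1/100: DF=(948133/1000000 − 1/100·(0.982200+0.961600))/(1+1/100) = 1839/2000 ≈ 0.919500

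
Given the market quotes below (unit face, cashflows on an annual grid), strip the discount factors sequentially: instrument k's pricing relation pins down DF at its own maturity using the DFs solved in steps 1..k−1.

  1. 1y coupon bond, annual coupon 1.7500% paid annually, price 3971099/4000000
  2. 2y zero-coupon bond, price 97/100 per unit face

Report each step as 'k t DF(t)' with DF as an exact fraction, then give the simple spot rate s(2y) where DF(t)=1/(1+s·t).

1 1 9757/10000
2 2 97/100
s(2y) = (1/(97/100) − 1)/(2) = 3/194 ≈ 1.5464%

step 1 [1y] bond c/1=7/400: DF=(3971099/4000000 − 7/400·(0))/(1+7/400) = 9757/10000 ≈ 0.975700
step 2 [2y] zero: DF = P = 97/100 ≈ 0.970000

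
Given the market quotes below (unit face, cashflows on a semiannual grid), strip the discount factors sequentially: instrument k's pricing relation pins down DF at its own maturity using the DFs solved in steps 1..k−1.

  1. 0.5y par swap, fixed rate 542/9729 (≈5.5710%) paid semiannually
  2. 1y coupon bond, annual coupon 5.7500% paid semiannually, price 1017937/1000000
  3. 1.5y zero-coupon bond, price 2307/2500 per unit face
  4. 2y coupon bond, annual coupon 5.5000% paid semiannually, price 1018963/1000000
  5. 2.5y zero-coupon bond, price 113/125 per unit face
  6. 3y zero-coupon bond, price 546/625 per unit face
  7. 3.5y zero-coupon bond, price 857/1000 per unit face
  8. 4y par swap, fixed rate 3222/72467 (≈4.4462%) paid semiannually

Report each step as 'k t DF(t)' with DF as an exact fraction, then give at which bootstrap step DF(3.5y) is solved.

1 1/2 9729/10000
2 1 9623/10000
3 3/2 2307/2500
4 2 572/625
5 5/2 113/125
6 3 546/625
7 7/2 857/1000
8 4 8389/10000
DF(3.5y) is solved at step 7

step 1 [0.5y] swap r/2=271/9729: DF=(1 − 271/9729·(0))/(1+271/9729) = 9729/10000 ≈ 0.972900
step 2 [1y] bond c/2=23/800: DF=(1017937/1000000 − 23/800·(0.972900))/(1+23/800) = 9623/10000 ≈ 0.962300
step 3 [1.5y] zero: DF = P = 2307/2500 ≈ 0.922800
step 4 [2y] bond c/2=11/400: DF=(1018963/1000000 − 11/400·(0.972900+0.962300+0.922800))/(1+11/400) = 572/625 ≈ 0.915200
step 5 [2.5y] zero: DF = P = 113/125 ≈ 0.904000
step 6 [3y] zero: DF = P = 546/625 ≈ 0.873600
step 7 [3.5y] zero: DF = P = 857/1000 ≈ 0.857000
step 8 [4y] swap r/2=1611/72467: DF=(1 − 1611/72467·(0.972900+0.962300+0.922800+0.915200+0.904000+0.873600+0.857000))/(1+1611/72467) = 8389/10000 ≈ 0.838900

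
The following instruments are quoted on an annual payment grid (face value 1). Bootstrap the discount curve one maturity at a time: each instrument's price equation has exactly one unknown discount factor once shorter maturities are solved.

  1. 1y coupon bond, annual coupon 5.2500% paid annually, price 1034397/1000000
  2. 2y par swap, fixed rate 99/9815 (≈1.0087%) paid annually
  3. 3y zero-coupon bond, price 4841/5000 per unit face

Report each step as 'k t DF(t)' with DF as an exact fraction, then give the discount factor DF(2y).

step 1 [1y] bond c/1=21/400: DF=(1034397/1000000 − 21/400·(0))/(1+21/400) = 2457/2500 ≈ 0.982800
step 2 [2y] swap r/1=99/9815: DF=(1 − 99/9815·(0.982800))/(1+99/9815) = 4901/5000 ≈ 0.980200
step 3 [3y] zero: DF = P = 4841/5000 ≈ 0.968200

1 1 2457/2500
2 2 4901/5000
3 3 4841/5000
DF(2y) = 4901/5000 ≈ 0.980200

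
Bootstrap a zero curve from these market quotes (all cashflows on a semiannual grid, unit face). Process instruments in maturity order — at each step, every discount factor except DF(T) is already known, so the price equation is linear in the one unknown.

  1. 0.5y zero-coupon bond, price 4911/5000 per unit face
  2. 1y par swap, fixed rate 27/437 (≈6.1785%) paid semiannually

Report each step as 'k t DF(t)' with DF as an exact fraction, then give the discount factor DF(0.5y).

1 1/2 4911/5000
2 1 4703/5000
DF(0.5y) = 4911/5000 ≈ 0.982200

step 1 [0.5y] zero: DF = P = 4911/5000 ≈ 0.982200
step 2 [1y] swap r/2=27/874: DF=(1 − 27/874·(0.982200))/(1+27/874) = 4703/5000 ≈ 0.940600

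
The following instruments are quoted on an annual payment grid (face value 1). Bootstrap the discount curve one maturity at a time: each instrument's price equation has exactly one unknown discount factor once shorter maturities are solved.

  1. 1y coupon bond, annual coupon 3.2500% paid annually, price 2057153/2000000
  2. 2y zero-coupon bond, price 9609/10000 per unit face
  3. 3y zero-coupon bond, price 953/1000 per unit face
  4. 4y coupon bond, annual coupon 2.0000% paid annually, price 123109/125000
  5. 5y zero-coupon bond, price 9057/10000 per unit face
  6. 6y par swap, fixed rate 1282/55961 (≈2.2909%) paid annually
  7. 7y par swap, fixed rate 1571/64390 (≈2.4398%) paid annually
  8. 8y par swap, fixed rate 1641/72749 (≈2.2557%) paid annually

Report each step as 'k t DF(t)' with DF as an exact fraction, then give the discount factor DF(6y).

1 1 4981/5000
2 2 9609/10000
3 3 953/1000
4 4 1817/2000
5 5 9057/10000
6 6 4359/5000
7 7 8429/10000
8 8 8359/10000
DF(6y) = 4359/5000 ≈ 0.871800

step 1 [1y] bond c/1=13/400: DF=(2057153/2000000 − 13/400·(0))/(1+13/400) = 4981/5000 ≈ 0.996200
step 2 [2y] zero: DF = P = 9609/10000 ≈ 0.960900
step 3 [3y] zero: DF = P = 953/1000 ≈ 0.953000
step 4 [4y] bond c/1=1/50: DF=(123109/125000 − 1/50·(0.996200+0.960900+0.953000))/(1+1/50) = 1817/2000 ≈ 0.908500
step 5 [5y] zero: DF = P = 9057/10000 ≈ 0.905700
step 6 [6y] swap r/1=1282/55961: DF=(1 − 1282/55961·(0.996200+0.960900+0.953000+0.908500+0.905700))/(1+1282/55961) = 4359/5000 ≈ 0.871800
step 7 [7y] swap r/1=1571/64390: DF=(1 − 1571/64390·(0.996200+0.960900+0.953000+0.908500+0.905700+0.871800))/(1+1571/64390) = 8429/10000 ≈ 0.842900
step 8 [8y] swap r/1=1641/72749: DF=(1 − 1641/72749·(0.996200+0.960900+0.953000+0.908500+0.905700+0.871800+0.842900))/(1+1641/72749) = 8359/10000 ≈ 0.835900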